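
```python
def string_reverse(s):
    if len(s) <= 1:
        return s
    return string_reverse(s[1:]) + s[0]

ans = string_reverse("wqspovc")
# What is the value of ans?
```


string_reverse("wqspovc")
= string_reverse("qspovc") + "w"
= string_reverse("spovc") + "q" + "w"
= string_reverse("povc") + "s" + "q" + "w"
= string_reverse("ovc") + "p" + "s" + "q" + "w"
= string_reverse("vc") + "o" + "p" + "s" + "q" + "w"
= string_reverse("c") + "v" + "o" + "p" + "s" + "q" + "w"
= "c" + "v" + "o" + "p" + "s" + "q" + "w"
= "cvopsqw"


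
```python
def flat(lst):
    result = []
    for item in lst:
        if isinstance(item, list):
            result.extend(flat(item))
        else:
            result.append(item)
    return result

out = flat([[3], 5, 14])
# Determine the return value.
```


flat([[3], 5, 14])
Processing each element:
  [3] is a list -> flat recursively -> [3]
  5 is not a list -> append 5
  14 is not a list -> append 14
= [3, 5, 14]


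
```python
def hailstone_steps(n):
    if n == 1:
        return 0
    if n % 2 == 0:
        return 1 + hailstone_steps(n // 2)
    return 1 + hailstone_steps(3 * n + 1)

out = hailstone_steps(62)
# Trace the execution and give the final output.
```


hailstone_steps(62)
62 is even -> hailstone_steps(31)
31 is odd -> 3*31+1 = 94 -> hailstone_steps(94)
94 is even -> hailstone_steps(47)
47 is odd -> 3*47+1 = 142 -> hailstone_steps(142)
142 is even -> hailstone_steps(71)
71 is odd -> 3*71+1 = 214 -> hailstone_steps(214)
214 is even -> hailstone_steps(107)
107 is odd -> 3*107+1 = 322 -> hailstone_steps(322)
322 is even -> hailstone_steps(161)
161 is odd -> 3*161+1 = 484 -> hailstone_steps(484)
484 is even -> hailstone_steps(242)
242 is even -> hailstone_steps(121)
121 is odd -> 3*121+1 = 364 -> hailstone_steps(364)
364 is even -> hailstone_steps(182)
182 is even -> hailstone_steps(91)
91 is odd -> 3*91+1 = 274 -> hailstone_steps(274)
274 is even -> hailstone_steps(137)
137 is odd -> 3*137+1 = 412 -> hailstone_steps(412)
412 is even -> hailstone_steps(206)
206 is even -> hailstone_steps(103)
103 is odd -> 3*103+1 = 310 -> hailstone_steps(310)
310 is even -> hailstone_steps(155)
155 is odd -> 3*155+1 = 466 -> hailstone_steps(466)
466 is even -> hailstone_steps(233)
233 is odd -> 3*233+1 = 700 -> hailstone_steps(700)
700 is even -> hailstone_steps(350)
350 is even -> hailstone_steps(175)
175 is odd -> 3*175+1 = 526 -> hailstone_steps(526)
526 is even -> hailstone_steps(263)
263 is odd -> 3*263+1 = 790 -> hailstone_steps(790)
790 is even -> hailstone_steps(395)
395 is odd -> 3*395+1 = 1186 -> hailstone_steps(1186)
1186 is even -> hailstone_steps(593)
593 is odd -> 3*593+1 = 1780 -> hailstone_steps(1780)
1780 is even -> hailstone_steps(890)
890 is even -> hailstone_steps(445)
445 is odd -> 3*445+1 = 1336 -> hailstone_steps(1336)
1336 is even -> hailstone_steps(668)
668 is even -> hailstone_steps(334)
334 is even -> hailstone_steps(167)
167 is odd -> 3*167+1 = 502 -> hailstone_steps(502)
502 is even -> hailstone_steps(251)
251 is odd -> 3*251+1 = 754 -> hailstone_steps(754)
754 is even -> hailstone_steps(377)
377 is odd -> 3*377+1 = 1132 -> hailstone_steps(1132)
1132 is even -> hailstone_steps(566)
566 is even -> hailstone_steps(283)
283 is odd -> 3*283+1 = 850 -> hailstone_steps(850)
850 is even -> hailstone_steps(425)
425 is odd -> 3*425+1 = 1276 -> hailstone_steps(1276)
1276 is even -> hailstone_steps(638)
638 is even -> hailstone_steps(319)
319 is odd -> 3*319+1 = 958 -> hailstone_steps(958)
958 is even -> hailstone_steps(479)
479 is odd -> 3*479+1 = 1438 -> hailstone_steps(1438)
1438 is even -> hailstone_steps(719)
719 is odd -> 3*719+1 = 2158 -> hailstone_steps(2158)
2158 is even -> hailstone_steps(1079)
1079 is odd -> 3*1079+1 = 3238 -> hailstone_steps(3238)
3238 is even -> hailstone_steps(1619)
1619 is odd -> 3*1619+1 = 4858 -> hailstone_steps(4858)
4858 is even -> hailstone_steps(2429)
2429 is odd -> 3*2429+1 = 7288 -> hailstone_steps(7288)
7288 is even -> hailstone_steps(3644)
3644 is even -> hailstone_steps(1822)
1822 is even -> hailstone_steps(911)
911 is odd -> 3*911+1 = 2734 -> hailstone_steps(2734)
2734 is even -> hailstone_steps(1367)
1367 is odd -> 3*1367+1 = 4102 -> hailstone_steps(4102)
4102 is even -> hailstone_steps(2051)
2051 is odd -> 3*2051+1 = 6154 -> hailstone_steps(6154)
6154 is even -> hailstone_steps(3077)
3077 is odd -> 3*3077+1 = 9232 -> hailstone_steps(9232)
9232 is even -> hailstone_steps(4616)
4616 is even -> hailstone_steps(2308)
2308 is even -> hailstone_steps(1154)
1154 is even -> hailstone_steps(577)
577 is odd -> 3*577+1 = 1732 -> hailstone_steps(1732)
1732 is even -> hailstone_steps(866)
866 is even -> hailstone_steps(433)
433 is odd -> 3*433+1 = 1300 -> hailstone_steps(1300)
1300 is even -> hailstone_steps(650)
650 is even -> hailstone_steps(325)
325 is odd -> 3*325+1 = 976 -> hailstone_steps(976)
976 is even -> hailstone_steps(488)
488 is even -> hailstone_steps(244)
244 is even -> hailstone_steps(122)
122 is even -> hailstone_steps(61)
61 is odd -> 3*61+1 = 184 -> hailstone_steps(184)
184 is even -> hailstone_steps(92)
92 is even -> hailstone_steps(46)
46 is even -> hailstone_steps(23)
23 is odd -> 3*23+1 = 70 -> hailstone_steps(70)
70 is even -> hailstone_steps(35)
35 is odd -> 3*35+1 = 106 -> hailstone_steps(106)
106 is even -> hailstone_steps(53)
53 is odd -> 3*53+1 = 160 -> hailstone_steps(160)
160 is even -> hailstone_steps(80)
80 is even -> hailstone_steps(40)
40 is even -> hailstone_steps(20)
20 is even -> hailstone_steps(10)
10 is even -> hailstone_steps(5)
5 is odd -> 3*5+1 = 16 -> hailstone_steps(16)
16 is even -> hailstone_steps(8)
8 is even -> hailstone_steps(4)
4 is even -> hailstone_steps(2)
2 is even -> hailstone_steps(1)
Reached 1 after 107 steps
= 107


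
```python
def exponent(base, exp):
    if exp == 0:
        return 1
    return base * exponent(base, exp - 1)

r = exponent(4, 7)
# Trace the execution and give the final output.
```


exponent(4, 7)
= 4 * exponent(4, 6)
= 4 * 4 * exponent(4, 5)
= 4 * 4 * 4 * exponent(4, 4)
= 4 * 4 * 4 * 4 * exponent(4, 3)
= 4 * 4 * 4 * 4 * 4 * exponent(4, 2)
= 4 * 4 * 4 * 4 * 4 * 4 * exponent(4, 1)
= 4 * 4 * 4 * 4 * 4 * 4 * 4 * exponent(4, 0)
= 4 * 4 * 4 * 4 * 4 * 4 * 4 * 1
= 16384


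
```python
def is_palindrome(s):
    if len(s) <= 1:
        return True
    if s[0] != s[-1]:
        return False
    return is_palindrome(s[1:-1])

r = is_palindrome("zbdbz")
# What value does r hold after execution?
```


is_palindrome("zbdbz")
"zbdbz": s[0]='z' == s[-1]='z' -> is_palindrome("bdb")
"bdb": s[0]='b' == s[-1]='b' -> is_palindrome("d")
"d": len <= 1 -> True
= True


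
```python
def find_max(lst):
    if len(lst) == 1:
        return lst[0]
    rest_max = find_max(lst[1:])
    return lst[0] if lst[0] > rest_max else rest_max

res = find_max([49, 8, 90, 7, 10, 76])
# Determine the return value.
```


find_max([49, 8, 90, 7, 10, 76])
= compare 49 with find_max([8, 90, 7, 10, 76])
= compare 8 with find_max([90, 7, 10, 76])
= compare 90 with find_max([7, 10, 76])
= compare 7 with find_max([10, 76])
= compare 10 with find_max([76])
Base: find_max([76]) = 76
compare 10 with 76: max = 76
compare 7 with 76: max = 76
compare 90 with 76: max = 90
compare 8 with 90: max = 90
compare 49 with 90: max = 90
= 90


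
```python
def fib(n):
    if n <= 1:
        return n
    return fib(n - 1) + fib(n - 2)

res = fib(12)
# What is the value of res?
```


fib(12)
= fib(11) + fib(10)
= (fib(10) + fib(9)) + fib(10)
Computing bottom-up: fib(0)=0, fib(1)=1, fib(2)=1, fib(3)=2, fib(4)=3, fib(5)=5, fib(6)=8, fib(7)=13, fib(8)=21, fib(9)=34, fib(10)=55, fib(11)=89, fib(12)=144
= 144


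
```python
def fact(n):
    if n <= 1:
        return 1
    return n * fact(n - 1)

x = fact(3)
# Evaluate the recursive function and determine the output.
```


fact(3)
= 3 * fact(2)
= 3 * 2 * fact(1)
= 3 * 2 * 1
= 6


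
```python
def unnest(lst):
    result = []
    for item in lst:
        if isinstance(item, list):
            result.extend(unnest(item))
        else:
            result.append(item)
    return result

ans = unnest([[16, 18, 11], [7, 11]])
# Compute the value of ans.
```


unnest([[16, 18, 11], [7, 11]])
Processing each element:
  [16, 18, 11] is a list -> unnest recursively -> [16, 18, 11]
  [7, 11] is a list -> unnest recursively -> [7, 11]
= [16, 18, 11, 7, 11]


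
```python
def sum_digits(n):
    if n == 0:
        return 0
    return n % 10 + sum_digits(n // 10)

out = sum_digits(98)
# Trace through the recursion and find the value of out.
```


sum_digits(98)
= 8 + sum_digits(9)
= 8 + 9 + sum_digits(0)
= 8 + 9 + 0
= 17


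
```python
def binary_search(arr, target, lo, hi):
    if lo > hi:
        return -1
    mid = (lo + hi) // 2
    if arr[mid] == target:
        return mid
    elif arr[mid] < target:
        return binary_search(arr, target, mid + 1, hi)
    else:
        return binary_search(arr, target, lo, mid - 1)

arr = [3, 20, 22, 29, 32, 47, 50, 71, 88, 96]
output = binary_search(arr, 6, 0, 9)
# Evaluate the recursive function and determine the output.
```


binary_search(arr, 6, 0, 9)
lo=0, hi=9, mid=4, arr[mid]=32
32 > 6, search left half
lo=0, hi=3, mid=1, arr[mid]=20
20 > 6, search left half
lo=0, hi=0, mid=0, arr[mid]=3
3 < 6, search right half
lo > hi, target not found, return -1
= -1


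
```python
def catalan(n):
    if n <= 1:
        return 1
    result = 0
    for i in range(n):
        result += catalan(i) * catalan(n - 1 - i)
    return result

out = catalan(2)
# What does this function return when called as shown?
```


catalan(2)
= sum of catalan(i) * catalan(2-1-i) for i in 0..1
  catalan(0)*catalan(1) = 1*1 = 1
  catalan(1)*catalan(0) = 1*1 = 1
= 1 + 1
= 2


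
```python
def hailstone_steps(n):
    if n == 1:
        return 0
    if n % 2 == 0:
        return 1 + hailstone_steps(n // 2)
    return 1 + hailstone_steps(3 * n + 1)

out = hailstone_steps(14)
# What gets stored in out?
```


hailstone_steps(14)
14 is even -> hailstone_steps(7)
7 is odd -> 3*7+1 = 22 -> hailstone_steps(22)
22 is even -> hailstone_steps(11)
11 is odd -> 3*11+1 = 34 -> hailstone_steps(34)
34 is even -> hailstone_steps(17)
17 is odd -> 3*17+1 = 52 -> hailstone_steps(52)
52 is even -> hailstone_steps(26)
26 is even -> hailstone_steps(13)
13 is odd -> 3*13+1 = 40 -> hailstone_steps(40)
40 is even -> hailstone_steps(20)
20 is even -> hailstone_steps(10)
10 is even -> hailstone_steps(5)
5 is odd -> 3*5+1 = 16 -> hailstone_steps(16)
16 is even -> hailstone_steps(8)
8 is even -> hailstone_steps(4)
4 is even -> hailstone_steps(2)
2 is even -> hailstone_steps(1)
Reached 1 after 17 steps
= 17


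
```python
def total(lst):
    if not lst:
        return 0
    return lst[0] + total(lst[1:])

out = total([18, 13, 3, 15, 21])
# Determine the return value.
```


total([18, 13, 3, 15, 21])
= 18 + total([13, 3, 15, 21])
= 18 + 13 + total([3, 15, 21])
= 18 + 13 + 3 + total([15, 21])
= 18 + 13 + 3 + 15 + total([21])
= 18 + 13 + 3 + 15 + 21 + total([])
= 18 + 13 + 3 + 15 + 21 + 0
= 70


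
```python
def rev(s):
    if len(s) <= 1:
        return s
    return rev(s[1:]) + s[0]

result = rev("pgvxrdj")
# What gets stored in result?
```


rev("pgvxrdj")
= rev("gvxrdj") + "p"
= rev("vxrdj") + "g" + "p"
= rev("xrdj") + "v" + "g" + "p"
= rev("rdj") + "x" + "v" + "g" + "p"
= rev("dj") + "r" + "x" + "v" + "g" + "p"
= rev("j") + "d" + "r" + "x" + "v" + "g" + "p"
= "j" + "d" + "r" + "x" + "v" + "g" + "p"
= "jdrxvgp"


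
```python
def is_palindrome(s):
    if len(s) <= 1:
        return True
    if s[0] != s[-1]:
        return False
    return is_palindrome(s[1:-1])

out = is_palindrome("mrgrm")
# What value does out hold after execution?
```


is_palindrome("mrgrm")
"mrgrm": s[0]='m' == s[-1]='m' -> is_palindrome("rgr")
"rgr": s[0]='r' == s[-1]='r' -> is_palindrome("g")
"g": len <= 1 -> True
= True


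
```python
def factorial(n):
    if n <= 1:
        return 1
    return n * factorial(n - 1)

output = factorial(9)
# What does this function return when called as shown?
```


factorial(9)
= 9 * factorial(8)
= 9 * 8 * factorial(7)
= 9 * 8 * 7 * factorial(6)
= 9 * 8 * 7 * 6 * factorial(5)
= 9 * 8 * 7 * 6 * 5 * factorial(4)
= 9 * 8 * 7 * 6 * 5 * 4 * factorial(3)
= 9 * 8 * 7 * 6 * 5 * 4 * 3 * factorial(2)
= 9 * 8 * 7 * 6 * 5 * 4 * 3 * 2 * factorial(1)
= 9 * 8 * 7 * 6 * 5 * 4 * 3 * 2 * 1
= 362880


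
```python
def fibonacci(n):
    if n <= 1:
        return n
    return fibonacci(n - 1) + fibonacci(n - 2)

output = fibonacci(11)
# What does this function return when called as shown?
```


fibonacci(11)
= fibonacci(10) + fibonacci(9)
= (fibonacci(9) + fibonacci(8)) + fibonacci(9)
Computing bottom-up: fibonacci(0)=0, fibonacci(1)=1, fibonacci(2)=1, fibonacci(3)=2, fibonacci(4)=3, fibonacci(5)=5, fibonacci(6)=8, fibonacci(7)=13, fibonacci(8)=21, fibonacci(9)=34, fibonacci(10)=55, fibonacci(11)=89
= 89


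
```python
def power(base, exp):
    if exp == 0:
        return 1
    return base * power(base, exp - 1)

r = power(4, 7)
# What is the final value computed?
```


power(4, 7)
= 4 * power(4, 6)
= 4 * 4 * power(4, 5)
= 4 * 4 * 4 * power(4, 4)
= 4 * 4 * 4 * 4 * power(4, 3)
= 4 * 4 * 4 * 4 * 4 * power(4, 2)
= 4 * 4 * 4 * 4 * 4 * 4 * power(4, 1)
= 4 * 4 * 4 * 4 * 4 * 4 * 4 * power(4, 0)
= 4 * 4 * 4 * 4 * 4 * 4 * 4 * 1
= 16384


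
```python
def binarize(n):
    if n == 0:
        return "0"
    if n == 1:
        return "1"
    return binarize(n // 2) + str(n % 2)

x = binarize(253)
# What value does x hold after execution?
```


binarize(253)
= binarize(126) + "1"
= binarize(63) + "0" + "1"
= binarize(31) + "1" + "0" + "1"
= binarize(15) + "1" + "1" + "0" + "1"
= binarize(7) + "1" + "1" + "1" + "0" + "1"
= binarize(3) + "1" + "1" + "1" + "1" + "0" + "1"
= binarize(1) + "1" + "1" + "1" + "1" + "1" + "0" + "1"
= "1" + "1" + "1" + "1" + "1" + "1" + "0" + "1"
= "11111101"


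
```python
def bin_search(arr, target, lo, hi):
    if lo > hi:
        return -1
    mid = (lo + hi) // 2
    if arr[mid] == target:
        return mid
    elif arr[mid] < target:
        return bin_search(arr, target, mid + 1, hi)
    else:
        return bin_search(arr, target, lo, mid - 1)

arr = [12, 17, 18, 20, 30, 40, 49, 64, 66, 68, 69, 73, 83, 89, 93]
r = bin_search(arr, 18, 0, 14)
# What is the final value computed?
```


bin_search(arr, 18, 0, 14)
lo=0, hi=14, mid=7, arr[mid]=64
64 > 18, search left half
lo=0, hi=6, mid=3, arr[mid]=20
20 > 18, search left half
lo=0, hi=2, mid=1, arr[mid]=17
17 < 18, search right half
lo=2, hi=2, mid=2, arr[mid]=18
arr[2] == 18, found at index 2
= 2


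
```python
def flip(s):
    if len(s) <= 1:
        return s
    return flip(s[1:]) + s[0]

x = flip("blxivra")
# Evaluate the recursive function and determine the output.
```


flip("blxivra")
= flip("lxivra") + "b"
= flip("xivra") + "l" + "b"
= flip("ivra") + "x" + "l" + "b"
= flip("vra") + "i" + "x" + "l" + "b"
= flip("ra") + "v" + "i" + "x" + "l" + "b"
= flip("a") + "r" + "v" + "i" + "x" + "l" + "b"
= "a" + "r" + "v" + "i" + "x" + "l" + "b"
= "arvixlb"


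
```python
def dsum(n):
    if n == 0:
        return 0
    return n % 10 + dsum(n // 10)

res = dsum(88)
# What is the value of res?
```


dsum(88)
= 8 + dsum(8)
= 8 + 8 + dsum(0)
= 8 + 8 + 0
= 16


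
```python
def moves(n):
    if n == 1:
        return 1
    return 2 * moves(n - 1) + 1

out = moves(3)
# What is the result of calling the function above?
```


moves(3)
= 2 * moves(2) + 1
= 2 * (2 * moves(1) + 1) + 1
Now compute bottom-up:
moves(1) = 1
moves(2) = 2 * 1 + 1 = 3
moves(3) = 2 * 3 + 1 = 7
= 7


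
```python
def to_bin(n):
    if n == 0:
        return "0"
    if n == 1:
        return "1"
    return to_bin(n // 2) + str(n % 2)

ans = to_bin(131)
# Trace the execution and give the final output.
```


to_bin(131)
= to_bin(65) + "1"
= to_bin(32) + "1" + "1"
= to_bin(16) + "0" + "1" + "1"
= to_bin(8) + "0" + "0" + "1" + "1"
= to_bin(4) + "0" + "0" + "0" + "1" + "1"
= to_bin(2) + "0" + "0" + "0" + "0" + "1" + "1"
= to_bin(1) + "0" + "0" + "0" + "0" + "0" + "1" + "1"
= "1" + "0" + "0" + "0" + "0" + "0" + "1" + "1"
= "10000011"


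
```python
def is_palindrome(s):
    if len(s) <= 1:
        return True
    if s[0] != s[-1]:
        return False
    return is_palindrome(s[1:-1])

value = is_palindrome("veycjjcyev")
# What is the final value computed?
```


is_palindrome("veycjjcyev")
"veycjjcyev": s[0]='v' == s[-1]='v' -> is_palindrome("eycjjcye")
"eycjjcye": s[0]='e' == s[-1]='e' -> is_palindrome("ycjjcy")
"ycjjcy": s[0]='y' == s[-1]='y' -> is_palindrome("cjjc")
"cjjc": s[0]='c' == s[-1]='c' -> is_palindrome("jj")
"jj": s[0]='j' == s[-1]='j' -> is_palindrome("")
"": len <= 1 -> True
= True


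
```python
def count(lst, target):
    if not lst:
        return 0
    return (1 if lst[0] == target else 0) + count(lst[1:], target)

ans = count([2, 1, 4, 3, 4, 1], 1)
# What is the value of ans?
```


count([2, 1, 4, 3, 4, 1], 1)
lst[0]=2 != 1: 0 + count([1, 4, 3, 4, 1], 1)
lst[0]=1 == 1: 1 + count([4, 3, 4, 1], 1)
lst[0]=4 != 1: 0 + count([3, 4, 1], 1)
lst[0]=3 != 1: 0 + count([4, 1], 1)
lst[0]=4 != 1: 0 + count([1], 1)
lst[0]=1 == 1: 1 + count([], 1)
= 2


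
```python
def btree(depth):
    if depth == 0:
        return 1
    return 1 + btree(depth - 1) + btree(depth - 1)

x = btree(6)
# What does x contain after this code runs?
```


btree(6)
= 1 + btree(5) + btree(5)
= 1 + 2 * btree(5)
btree(k) = 2^(k+1) - 1
btree(0) = 1
btree(1) = 3
btree(2) = 7
btree(3) = 15
btree(4) = 31
btree(6) = 2^7 - 1 = 127


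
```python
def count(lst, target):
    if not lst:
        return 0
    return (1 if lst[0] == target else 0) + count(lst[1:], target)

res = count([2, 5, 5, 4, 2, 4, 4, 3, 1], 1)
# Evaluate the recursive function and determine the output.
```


count([2, 5, 5, 4, 2, 4, 4, 3, 1], 1)
lst[0]=2 != 1: 0 + count([5, 5, 4, 2, 4, 4, 3, 1], 1)
lst[0]=5 != 1: 0 + count([5, 4, 2, 4, 4, 3, 1], 1)
lst[0]=5 != 1: 0 + count([4, 2, 4, 4, 3, 1], 1)
lst[0]=4 != 1: 0 + count([2, 4, 4, 3, 1], 1)
lst[0]=2 != 1: 0 + count([4, 4, 3, 1], 1)
lst[0]=4 != 1: 0 + count([4, 3, 1], 1)
lst[0]=4 != 1: 0 + count([3, 1], 1)
lst[0]=3 != 1: 0 + count([1], 1)
lst[0]=1 == 1: 1 + count([], 1)
= 1


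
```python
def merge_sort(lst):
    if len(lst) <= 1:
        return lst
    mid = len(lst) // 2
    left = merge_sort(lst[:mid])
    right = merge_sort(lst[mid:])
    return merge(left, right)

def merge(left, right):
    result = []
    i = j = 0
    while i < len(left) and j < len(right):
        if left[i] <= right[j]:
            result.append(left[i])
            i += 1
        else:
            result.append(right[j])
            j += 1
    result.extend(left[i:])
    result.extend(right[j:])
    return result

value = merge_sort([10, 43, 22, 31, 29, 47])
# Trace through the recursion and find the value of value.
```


merge_sort([10, 43, 22, 31, 29, 47])
Split into [10, 43, 22] and [31, 29, 47]
Left sorted: [10, 22, 43]
Right sorted: [29, 31, 47]
Merge [10, 22, 43] and [29, 31, 47]
= [10, 22, 29, 31, 43, 47]


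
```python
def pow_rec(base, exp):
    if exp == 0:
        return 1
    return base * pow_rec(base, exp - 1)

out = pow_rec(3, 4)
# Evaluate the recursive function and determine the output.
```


pow_rec(3, 4)
= 3 * pow_rec(3, 3)
= 3 * 3 * pow_rec(3, 2)
= 3 * 3 * 3 * pow_rec(3, 1)
= 3 * 3 * 3 * 3 * pow_rec(3, 0)
= 3 * 3 * 3 * 3 * 1
= 81


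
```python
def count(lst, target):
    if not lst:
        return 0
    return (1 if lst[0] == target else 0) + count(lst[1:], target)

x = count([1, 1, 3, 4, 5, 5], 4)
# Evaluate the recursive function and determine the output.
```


count([1, 1, 3, 4, 5, 5], 4)
lst[0]=1 != 4: 0 + count([1, 3, 4, 5, 5], 4)
lst[0]=1 != 4: 0 + count([3, 4, 5, 5], 4)
lst[0]=3 != 4: 0 + count([4, 5, 5], 4)
lst[0]=4 == 4: 1 + count([5, 5], 4)
lst[0]=5 != 4: 0 + count([5], 4)
lst[0]=5 != 4: 0 + count([], 4)
= 1


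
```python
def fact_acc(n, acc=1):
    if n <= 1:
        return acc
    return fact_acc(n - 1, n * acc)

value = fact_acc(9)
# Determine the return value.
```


fact_acc(9, 1)
= fact_acc(8, 9 * 1) = fact_acc(8, 9)
= fact_acc(7, 8 * 9) = fact_acc(7, 72)
= fact_acc(6, 7 * 72) = fact_acc(6, 504)
= fact_acc(5, 6 * 504) = fact_acc(5, 3024)
= fact_acc(4, 5 * 3024) = fact_acc(4, 15120)
= fact_acc(3, 4 * 15120) = fact_acc(3, 60480)
= fact_acc(2, 3 * 60480) = fact_acc(2, 181440)
= fact_acc(1, 2 * 181440) = fact_acc(1, 362880)
n <= 1, return acc = 362880


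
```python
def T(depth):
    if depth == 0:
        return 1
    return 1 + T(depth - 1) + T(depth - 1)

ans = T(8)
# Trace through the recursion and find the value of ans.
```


T(8)
= 1 + T(7) + T(7)
= 1 + 2 * T(7)
T(k) = 2^(k+1) - 1
T(0) = 1
T(1) = 3
T(2) = 7
T(3) = 15
T(4) = 31
T(8) = 2^9 - 1 = 511


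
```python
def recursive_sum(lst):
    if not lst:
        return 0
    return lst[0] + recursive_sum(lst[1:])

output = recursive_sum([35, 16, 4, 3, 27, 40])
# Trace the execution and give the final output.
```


recursive_sum([35, 16, 4, 3, 27, 40])
= 35 + recursive_sum([16, 4, 3, 27, 40])
= 35 + 16 + recursive_sum([4, 3, 27, 40])
= 35 + 16 + 4 + recursive_sum([3, 27, 40])
= 35 + 16 + 4 + 3 + recursive_sum([27, 40])
= 35 + 16 + 4 + 3 + 27 + recursive_sum([40])
= 35 + 16 + 4 + 3 + 27 + 40 + recursive_sum([])
= 35 + 16 + 4 + 3 + 27 + 40 + 0
= 125


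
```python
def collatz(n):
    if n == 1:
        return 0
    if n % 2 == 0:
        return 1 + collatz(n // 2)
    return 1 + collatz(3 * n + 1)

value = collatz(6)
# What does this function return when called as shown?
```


collatz(6)
6 is even -> collatz(3)
3 is odd -> 3*3+1 = 10 -> collatz(10)
10 is even -> collatz(5)
5 is odd -> 3*5+1 = 16 -> collatz(16)
16 is even -> collatz(8)
8 is even -> collatz(4)
4 is even -> collatz(2)
2 is even -> collatz(1)
Reached 1 after 8 steps
= 8


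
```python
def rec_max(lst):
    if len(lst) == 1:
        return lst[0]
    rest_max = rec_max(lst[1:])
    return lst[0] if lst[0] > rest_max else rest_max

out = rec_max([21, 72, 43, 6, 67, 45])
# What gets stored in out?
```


rec_max([21, 72, 43, 6, 67, 45])
= compare 21 with rec_max([72, 43, 6, 67, 45])
= compare 72 with rec_max([43, 6, 67, 45])
= compare 43 with rec_max([6, 67, 45])
= compare 6 with rec_max([67, 45])
= compare 67 with rec_max([45])
Base: rec_max([45]) = 45
compare 67 with 45: max = 67
compare 6 with 67: max = 67
compare 43 with 67: max = 67
compare 72 with 67: max = 72
compare 21 with 72: max = 72
= 72


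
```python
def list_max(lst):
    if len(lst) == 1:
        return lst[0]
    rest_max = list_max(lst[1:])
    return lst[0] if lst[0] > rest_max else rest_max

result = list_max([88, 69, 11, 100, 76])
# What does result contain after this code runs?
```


list_max([88, 69, 11, 100, 76])
= compare 88 with list_max([69, 11, 100, 76])
= compare 69 with list_max([11, 100, 76])
= compare 11 with list_max([100, 76])
= compare 100 with list_max([76])
Base: list_max([76]) = 76
compare 100 with 76: max = 100
compare 11 with 100: max = 100
compare 69 with 100: max = 100
compare 88 with 100: max = 100
= 100


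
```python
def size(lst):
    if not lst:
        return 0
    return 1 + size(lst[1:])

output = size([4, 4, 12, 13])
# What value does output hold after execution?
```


size([4, 4, 12, 13])
= 1 + size([4, 12, 13])
= 1 + 1 + size([12, 13])
= 1 + 1 + 1 + size([13])
= 1 + 1 + 1 + 1 + size([])
= 1 + 1 + 1 + 1 + 0
= 4


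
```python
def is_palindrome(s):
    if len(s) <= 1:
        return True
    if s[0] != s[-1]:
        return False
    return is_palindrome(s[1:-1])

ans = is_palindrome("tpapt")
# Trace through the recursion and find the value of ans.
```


is_palindrome("tpapt")
"tpapt": s[0]='t' == s[-1]='t' -> is_palindrome("pap")
"pap": s[0]='p' == s[-1]='p' -> is_palindrome("a")
"a": len <= 1 -> True
= True


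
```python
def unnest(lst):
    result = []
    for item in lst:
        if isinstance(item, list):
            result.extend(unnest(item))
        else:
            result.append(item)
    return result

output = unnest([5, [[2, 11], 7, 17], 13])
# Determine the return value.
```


unnest([5, [[2, 11], 7, 17], 13])
Processing each element:
  5 is not a list -> append 5
  [[2, 11], 7, 17] is a list -> unnest recursively -> [2, 11, 7, 17]
  13 is not a list -> append 13
= [5, 2, 11, 7, 17, 13]


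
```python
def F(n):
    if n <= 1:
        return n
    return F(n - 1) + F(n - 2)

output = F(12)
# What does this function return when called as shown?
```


F(12)
= F(11) + F(10)
= (F(10) + F(9)) + F(10)
Computing bottom-up: F(0)=0, F(1)=1, F(2)=1, F(3)=2, F(4)=3, F(5)=5, F(6)=8, F(7)=13, F(8)=21, F(9)=34, F(10)=55, F(11)=89, F(12)=144
= 144


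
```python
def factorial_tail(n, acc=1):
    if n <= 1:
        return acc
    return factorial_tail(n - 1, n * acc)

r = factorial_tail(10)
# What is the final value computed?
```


factorial_tail(10, 1)
= factorial_tail(9, 10 * 1) = factorial_tail(9, 10)
= factorial_tail(8, 9 * 10) = factorial_tail(8, 90)
= factorial_tail(7, 8 * 90) = factorial_tail(7, 720)
= factorial_tail(6, 7 * 720) = factorial_tail(6, 5040)
= factorial_tail(5, 6 * 5040) = factorial_tail(5, 30240)
= factorial_tail(4, 5 * 30240) = factorial_tail(4, 151200)
= factorial_tail(3, 4 * 151200) = factorial_tail(3, 604800)
= factorial_tail(2, 3 * 604800) = factorial_tail(2, 1814400)
= factorial_tail(1, 2 * 1814400) = factorial_tail(1, 3628800)
n <= 1, return acc = 3628800


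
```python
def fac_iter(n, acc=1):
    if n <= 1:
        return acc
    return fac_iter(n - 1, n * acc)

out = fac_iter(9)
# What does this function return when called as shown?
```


fac_iter(9, 1)
= fac_iter(8, 9 * 1) = fac_iter(8, 9)
= fac_iter(7, 8 * 9) = fac_iter(7, 72)
= fac_iter(6, 7 * 72) = fac_iter(6, 504)
= fac_iter(5, 6 * 504) = fac_iter(5, 3024)
= fac_iter(4, 5 * 3024) = fac_iter(4, 15120)
= fac_iter(3, 4 * 15120) = fac_iter(3, 60480)
= fac_iter(2, 3 * 60480) = fac_iter(2, 181440)
= fac_iter(1, 2 * 181440) = fac_iter(1, 362880)
n <= 1, return acc = 362880


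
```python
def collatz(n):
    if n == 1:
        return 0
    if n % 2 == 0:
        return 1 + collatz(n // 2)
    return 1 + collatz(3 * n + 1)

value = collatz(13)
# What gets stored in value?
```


collatz(13)
13 is odd -> 3*13+1 = 40 -> collatz(40)
40 is even -> collatz(20)
20 is even -> collatz(10)
10 is even -> collatz(5)
5 is odd -> 3*5+1 = 16 -> collatz(16)
16 is even -> collatz(8)
8 is even -> collatz(4)
4 is even -> collatz(2)
2 is even -> collatz(1)
Reached 1 after 9 steps
= 9


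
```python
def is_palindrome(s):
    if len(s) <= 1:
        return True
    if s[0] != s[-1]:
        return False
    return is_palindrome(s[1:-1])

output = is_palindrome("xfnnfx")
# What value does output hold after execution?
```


is_palindrome("xfnnfx")
"xfnnfx": s[0]='x' == s[-1]='x' -> is_palindrome("fnnf")
"fnnf": s[0]='f' == s[-1]='f' -> is_palindrome("nn")
"nn": s[0]='n' == s[-1]='n' -> is_palindrome("")
"": len <= 1 -> True
= True


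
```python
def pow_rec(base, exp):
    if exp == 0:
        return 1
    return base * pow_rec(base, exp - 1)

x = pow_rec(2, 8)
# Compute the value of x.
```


pow_rec(2, 8)
= 2 * pow_rec(2, 7)
= 2 * 2 * pow_rec(2, 6)
= 2 * 2 * 2 * pow_rec(2, 5)
= 2 * 2 * 2 * 2 * pow_rec(2, 4)
= 2 * 2 * 2 * 2 * 2 * pow_rec(2, 3)
= 2 * 2 * 2 * 2 * 2 * 2 * pow_rec(2, 2)
= 2 * 2 * 2 * 2 * 2 * 2 * 2 * pow_rec(2, 1)
= 2 * 2 * 2 * 2 * 2 * 2 * 2 * 2 * pow_rec(2, 0)
= 2 * 2 * 2 * 2 * 2 * 2 * 2 * 2 * 1
= 256


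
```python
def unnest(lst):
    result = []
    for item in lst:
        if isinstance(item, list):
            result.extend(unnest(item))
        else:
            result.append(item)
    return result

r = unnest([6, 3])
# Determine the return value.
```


unnest([6, 3])
Processing each element:
  6 is not a list -> append 6
  3 is not a list -> append 3
= [6, 3]


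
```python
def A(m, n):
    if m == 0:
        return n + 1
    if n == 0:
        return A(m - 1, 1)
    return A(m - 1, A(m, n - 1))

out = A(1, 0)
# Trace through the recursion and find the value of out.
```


A(1, 0)
n == 0: return A(0, 1)
= A(0, 1) = 2
= 2


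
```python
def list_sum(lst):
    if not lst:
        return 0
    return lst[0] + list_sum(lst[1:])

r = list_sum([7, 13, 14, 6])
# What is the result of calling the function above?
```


list_sum([7, 13, 14, 6])
= 7 + list_sum([13, 14, 6])
= 7 + 13 + list_sum([14, 6])
= 7 + 13 + 14 + list_sum([6])
= 7 + 13 + 14 + 6 + list_sum([])
= 7 + 13 + 14 + 6 + 0
= 40


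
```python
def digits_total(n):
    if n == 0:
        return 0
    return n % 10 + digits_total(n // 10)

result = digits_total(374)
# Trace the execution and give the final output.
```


digits_total(374)
= 4 + digits_total(37)
= 4 + 7 + digits_total(3)
= 4 + 7 + 3 + digits_total(0)
= 4 + 7 + 3 + 0
= 14


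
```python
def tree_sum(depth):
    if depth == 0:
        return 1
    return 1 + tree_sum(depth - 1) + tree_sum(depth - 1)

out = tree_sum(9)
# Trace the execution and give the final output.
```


tree_sum(9)
= 1 + tree_sum(8) + tree_sum(8)
= 1 + 2 * tree_sum(8)
tree_sum(k) = 2^(k+1) - 1
tree_sum(0) = 1
tree_sum(1) = 3
tree_sum(2) = 7
tree_sum(3) = 15
tree_sum(4) = 31
tree_sum(9) = 2^10 - 1 = 1023


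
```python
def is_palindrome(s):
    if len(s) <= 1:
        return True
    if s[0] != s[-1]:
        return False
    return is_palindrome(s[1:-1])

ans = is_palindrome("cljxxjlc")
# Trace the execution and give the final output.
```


is_palindrome("cljxxjlc")
"cljxxjlc": s[0]='c' == s[-1]='c' -> is_palindrome("ljxxjl")
"ljxxjl": s[0]='l' == s[-1]='l' -> is_palindrome("jxxj")
"jxxj": s[0]='j' == s[-1]='j' -> is_palindrome("xx")
"xx": s[0]='x' == s[-1]='x' -> is_palindrome("")
"": len <= 1 -> True
= True


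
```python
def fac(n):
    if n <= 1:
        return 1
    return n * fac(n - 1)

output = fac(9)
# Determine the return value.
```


fac(9)
= 9 * fac(8)
= 9 * 8 * fac(7)
= 9 * 8 * 7 * fac(6)
= 9 * 8 * 7 * 6 * fac(5)
= 9 * 8 * 7 * 6 * 5 * fac(4)
= 9 * 8 * 7 * 6 * 5 * 4 * fac(3)
= 9 * 8 * 7 * 6 * 5 * 4 * 3 * fac(2)
= 9 * 8 * 7 * 6 * 5 * 4 * 3 * 2 * fac(1)
= 9 * 8 * 7 * 6 * 5 * 4 * 3 * 2 * 1
= 362880


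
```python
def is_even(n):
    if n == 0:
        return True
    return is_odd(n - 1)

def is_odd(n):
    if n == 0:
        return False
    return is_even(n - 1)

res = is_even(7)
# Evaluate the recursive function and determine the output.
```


is_even(7)
= is_odd(6)
= is_even(5)
= is_odd(4)
= is_even(3)
= is_odd(2)
= is_even(1)
= is_odd(0)
n == 0: return False
= False


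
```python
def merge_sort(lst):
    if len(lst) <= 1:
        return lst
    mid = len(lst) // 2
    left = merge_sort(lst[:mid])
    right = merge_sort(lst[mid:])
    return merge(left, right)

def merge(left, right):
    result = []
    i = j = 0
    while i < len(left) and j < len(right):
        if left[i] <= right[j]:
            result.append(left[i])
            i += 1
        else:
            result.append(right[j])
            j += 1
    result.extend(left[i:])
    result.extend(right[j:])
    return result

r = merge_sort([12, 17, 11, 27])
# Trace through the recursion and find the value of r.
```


merge_sort([12, 17, 11, 27])
Split into [12, 17] and [11, 27]
Left sorted: [12, 17]
Right sorted: [11, 27]
Merge [12, 17] and [11, 27]
= [11, 12, 17, 27]


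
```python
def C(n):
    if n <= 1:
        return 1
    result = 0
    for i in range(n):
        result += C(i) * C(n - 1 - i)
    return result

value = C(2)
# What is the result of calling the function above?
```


C(2)
= sum of C(i) * C(2-1-i) for i in 0..1
  C(0)*C(1) = 1*1 = 1
  C(1)*C(0) = 1*1 = 1
= 1 + 1
= 2


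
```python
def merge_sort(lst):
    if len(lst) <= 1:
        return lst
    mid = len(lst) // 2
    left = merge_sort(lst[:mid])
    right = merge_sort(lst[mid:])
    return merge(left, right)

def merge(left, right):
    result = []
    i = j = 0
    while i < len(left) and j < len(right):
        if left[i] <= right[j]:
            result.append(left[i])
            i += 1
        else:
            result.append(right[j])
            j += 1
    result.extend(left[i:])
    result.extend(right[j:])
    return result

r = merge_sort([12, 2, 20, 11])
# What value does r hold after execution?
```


merge_sort([12, 2, 20, 11])
Split into [12, 2] and [20, 11]
Left sorted: [2, 12]
Right sorted: [11, 20]
Merge [2, 12] and [11, 20]
= [2, 11, 12, 20]


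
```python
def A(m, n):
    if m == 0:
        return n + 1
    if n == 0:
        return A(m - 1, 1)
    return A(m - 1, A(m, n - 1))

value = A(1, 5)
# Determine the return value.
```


A(1, 5)
= A(0, A(1, 4))
First compute A(1, 4) = 6
= A(0, 6)
= 7


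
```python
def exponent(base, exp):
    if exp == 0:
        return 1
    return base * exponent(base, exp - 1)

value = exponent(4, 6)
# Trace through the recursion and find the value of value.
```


exponent(4, 6)
= 4 * exponent(4, 5)
= 4 * 4 * exponent(4, 4)
= 4 * 4 * 4 * exponent(4, 3)
= 4 * 4 * 4 * 4 * exponent(4, 2)
= 4 * 4 * 4 * 4 * 4 * exponent(4, 1)
= 4 * 4 * 4 * 4 * 4 * 4 * exponent(4, 0)
= 4 * 4 * 4 * 4 * 4 * 4 * 1
= 4096


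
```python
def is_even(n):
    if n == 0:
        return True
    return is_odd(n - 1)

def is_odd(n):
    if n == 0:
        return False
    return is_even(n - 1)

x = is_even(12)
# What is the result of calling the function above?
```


is_even(12)
= is_odd(11)
= is_even(10)
= is_odd(9)
= is_even(8)
= is_odd(7)
= is_even(6)
= is_odd(5)
= is_even(4)
= is_odd(3)
= is_even(2)
= is_odd(1)
= is_even(0)
n == 0: return True
= True


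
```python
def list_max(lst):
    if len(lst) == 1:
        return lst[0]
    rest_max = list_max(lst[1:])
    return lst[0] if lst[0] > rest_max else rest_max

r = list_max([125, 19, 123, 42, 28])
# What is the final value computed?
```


list_max([125, 19, 123, 42, 28])
= compare 125 with list_max([19, 123, 42, 28])
= compare 19 with list_max([123, 42, 28])
= compare 123 with list_max([42, 28])
= compare 42 with list_max([28])
Base: list_max([28]) = 28
compare 42 with 28: max = 42
compare 123 with 42: max = 123
compare 19 with 123: max = 123
compare 125 with 123: max = 125
= 125


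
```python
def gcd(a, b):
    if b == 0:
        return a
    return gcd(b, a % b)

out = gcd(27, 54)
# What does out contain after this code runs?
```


gcd(27, 54)
= gcd(54, 27 % 54) = gcd(54, 27)
= gcd(27, 54 % 27) = gcd(27, 0)
b == 0, return a = 27


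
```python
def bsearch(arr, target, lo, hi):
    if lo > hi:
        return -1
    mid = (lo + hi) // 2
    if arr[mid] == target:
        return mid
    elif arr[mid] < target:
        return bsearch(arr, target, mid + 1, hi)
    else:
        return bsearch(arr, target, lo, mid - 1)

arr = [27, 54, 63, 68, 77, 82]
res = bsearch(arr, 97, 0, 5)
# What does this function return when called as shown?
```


bsearch(arr, 97, 0, 5)
lo=0, hi=5, mid=2, arr[mid]=63
63 < 97, search right half
lo=3, hi=5, mid=4, arr[mid]=77
77 < 97, search right half
lo=5, hi=5, mid=5, arr[mid]=82
82 < 97, search right half
lo > hi, target not found, return -1
= -1


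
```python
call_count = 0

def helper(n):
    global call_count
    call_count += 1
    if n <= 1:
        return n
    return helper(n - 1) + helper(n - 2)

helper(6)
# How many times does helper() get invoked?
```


helper(6) calls helper(5) and helper(4); each non-base call branches into two more.
Let C(k) = total number of calls made by helper(k), including the call to helper(k) itself.
Base cases: C(0) = 1, C(1) = 1
Recurrence: C(k) = 1 + C(k-1) + C(k-2)
  C(2) = 1 + C(1) + C(0) = 1 + 1 + 1 = 3
  C(3) = 1 + C(2) + C(1) = 1 + 3 + 1 = 5
  C(4) = 1 + C(3) + C(2) = 1 + 5 + 3 = 9
  C(5) = 1 + C(4) + C(3) = 1 + 9 + 5 = 15
  C(6) = 1 + C(5) + C(4) = 1 + 15 + 9 = 25
Total calls = C(6) = 25


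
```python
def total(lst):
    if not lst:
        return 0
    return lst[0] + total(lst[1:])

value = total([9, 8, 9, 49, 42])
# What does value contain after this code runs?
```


total([9, 8, 9, 49, 42])
= 9 + total([8, 9, 49, 42])
= 9 + 8 + total([9, 49, 42])
= 9 + 8 + 9 + total([49, 42])
= 9 + 8 + 9 + 49 + total([42])
= 9 + 8 + 9 + 49 + 42 + total([])
= 9 + 8 + 9 + 49 + 42 + 0
= 117


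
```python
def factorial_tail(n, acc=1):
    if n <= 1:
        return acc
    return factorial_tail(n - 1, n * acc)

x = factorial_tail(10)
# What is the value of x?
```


factorial_tail(10, 1)
= factorial_tail(9, 10 * 1) = factorial_tail(9, 10)
= factorial_tail(8, 9 * 10) = factorial_tail(8, 90)
= factorial_tail(7, 8 * 90) = factorial_tail(7, 720)
= factorial_tail(6, 7 * 720) = factorial_tail(6, 5040)
= factorial_tail(5, 6 * 5040) = factorial_tail(5, 30240)
= factorial_tail(4, 5 * 30240) = factorial_tail(4, 151200)
= factorial_tail(3, 4 * 151200) = factorial_tail(3, 604800)
= factorial_tail(2, 3 * 604800) = factorial_tail(2, 1814400)
= factorial_tail(1, 2 * 1814400) = factorial_tail(1, 3628800)
n <= 1, return acc = 3628800


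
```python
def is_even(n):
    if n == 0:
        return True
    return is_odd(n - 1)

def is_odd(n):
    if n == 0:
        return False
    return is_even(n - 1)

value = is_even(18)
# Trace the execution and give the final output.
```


is_even(18)
= is_odd(17)
= is_even(16)
= is_odd(15)
= is_even(14)
= is_odd(13)
= is_even(12)
= is_odd(11)
= is_even(10)
= is_odd(9)
= is_even(8)
= is_odd(7)
= is_even(6)
= is_odd(5)
= is_even(4)
= is_odd(3)
= is_even(2)
= is_odd(1)
= is_even(0)
n == 0: return True
= True


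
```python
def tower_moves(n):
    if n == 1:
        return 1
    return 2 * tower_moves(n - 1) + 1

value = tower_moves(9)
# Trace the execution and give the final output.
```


tower_moves(9)
= 2 * tower_moves(8) + 1
= 2 * (2 * tower_moves(7) + 1) + 1
= 2 * (2 * (2 * tower_moves(6) + 1) + 1) + 1
= 2 * (2 * (2 * (2 * tower_moves(5) + 1) + 1) + 1) + 1
= 2 * (2 * (2 * (2 * (2 * tower_moves(4) + 1) + 1) + 1) + 1) + 1
= 2 * (2 * (2 * (2 * (2 * (2 * tower_moves(3) + 1) + 1) + 1) + 1) + 1) + 1
= 2 * (2 * (2 * (2 * (2 * (2 * (2 * tower_moves(2) + 1) + 1) + 1) + 1) + 1) + 1) + 1
= 2 * (2 * (2 * (2 * (2 * (2 * (2 * (2 * tower_moves(1) + 1) + 1) + 1) + 1) + 1) + 1) + 1) + 1
Now compute bottom-up:
tower_moves(1) = 1
tower_moves(2) = 2 * 1 + 1 = 3
tower_moves(3) = 2 * 3 + 1 = 7
tower_moves(4) = 2 * 7 + 1 = 15
tower_moves(5) = 2 * 15 + 1 = 31
tower_moves(6) = 2 * 31 + 1 = 63
tower_moves(7) = 2 * 63 + 1 = 127
tower_moves(8) = 2 * 127 + 1 = 255
tower_moves(9) = 2 * 255 + 1 = 511
= 511


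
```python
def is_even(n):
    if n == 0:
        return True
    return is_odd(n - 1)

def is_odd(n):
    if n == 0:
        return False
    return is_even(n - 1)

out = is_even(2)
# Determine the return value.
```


is_even(2)
= is_odd(1)
= is_even(0)
n == 0: return True
= True


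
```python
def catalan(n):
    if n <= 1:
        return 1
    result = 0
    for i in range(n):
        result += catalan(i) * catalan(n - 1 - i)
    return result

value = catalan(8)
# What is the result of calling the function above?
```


catalan(8)
= sum of catalan(i) * catalan(8-1-i) for i in 0..7
First compute sub-values bottom-up:
  catalan(0) = 1, catalan(1) = 1
  catalan(2) = 1*1 + 1*1 = 2
  catalan(3) = 1*2 + 1*1 + 2*1 = 5
  catalan(4) = 1*5 + 1*2 + 2*1 + 5*1 = 14
  catalan(5) = 1*14 + 1*5 + 2*2 + 5*1 + 14*1 = 42
  catalan(6) = 1*42 + 1*14 + 2*5 + 5*2 + 14*1 + 42*1 = 132
  catalan(7) = 1*132 + 1*42 + 2*14 + 5*5 + 14*2 + 42*1 + 132*1 = 429
Now catalan(8):
  catalan(0)*catalan(7) = 1*429 = 429
  catalan(1)*catalan(6) = 1*132 = 132
  catalan(2)*catalan(5) = 2*42 = 84
  catalan(3)*catalan(4) = 5*14 = 70
  catalan(4)*catalan(3) = 14*5 = 70
  catalan(5)*catalan(2) = 42*2 = 84
  catalan(6)*catalan(1) = 132*1 = 132
  catalan(7)*catalan(0) = 429*1 = 429
= 429 + 132 + 84 + 70 + 70 + 84 + 132 + 429
= 1430


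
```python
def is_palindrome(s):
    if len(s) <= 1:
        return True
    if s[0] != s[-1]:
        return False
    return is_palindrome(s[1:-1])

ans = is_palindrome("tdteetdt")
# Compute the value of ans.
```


is_palindrome("tdteetdt")
"tdteetdt": s[0]='t' == s[-1]='t' -> is_palindrome("dteetd")
"dteetd": s[0]='d' == s[-1]='d' -> is_palindrome("teet")
"teet": s[0]='t' == s[-1]='t' -> is_palindrome("ee")
"ee": s[0]='e' == s[-1]='e' -> is_palindrome("")
"": len <= 1 -> True
= True


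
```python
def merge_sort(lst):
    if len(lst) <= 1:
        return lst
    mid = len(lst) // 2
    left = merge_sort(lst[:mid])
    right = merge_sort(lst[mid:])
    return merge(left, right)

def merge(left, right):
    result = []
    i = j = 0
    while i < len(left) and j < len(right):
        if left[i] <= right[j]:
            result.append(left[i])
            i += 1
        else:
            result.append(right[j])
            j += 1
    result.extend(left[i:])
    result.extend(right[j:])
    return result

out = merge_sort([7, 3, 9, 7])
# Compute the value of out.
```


merge_sort([7, 3, 9, 7])
Split into [7, 3] and [9, 7]
Left sorted: [3, 7]
Right sorted: [7, 9]
Merge [3, 7] and [7, 9]
= [3, 7, 7, 9]
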